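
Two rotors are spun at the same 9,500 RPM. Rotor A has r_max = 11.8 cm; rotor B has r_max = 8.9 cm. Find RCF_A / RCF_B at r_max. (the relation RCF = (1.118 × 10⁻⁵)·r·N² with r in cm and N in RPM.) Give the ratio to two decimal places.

At fixed N, RCF ∝ r, so RCF_A/RCF_B = r_A/r_B = 11.8 / 8.9 = 1.3258.

1.33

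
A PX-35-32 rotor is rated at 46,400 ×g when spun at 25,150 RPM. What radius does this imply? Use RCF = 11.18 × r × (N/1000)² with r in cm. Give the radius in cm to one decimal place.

6.6 cm

RCF = 11.18 × r × (N/1000)²
46400 = 11.18 × r × (25.15)²
r = 46400 / (11.18 × 632.5225) = 46400 / 7071.602 ≈ 6.561 cm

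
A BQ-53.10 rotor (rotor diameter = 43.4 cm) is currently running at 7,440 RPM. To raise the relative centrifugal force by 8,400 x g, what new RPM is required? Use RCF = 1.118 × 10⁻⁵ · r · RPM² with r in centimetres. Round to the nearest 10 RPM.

≈ 9490 RPM

r = 43.4 / 2 = 21.7 cm
Current RCF = 1.118 × 10⁻⁵ × 21.7 × (7440)² = 1.118 × 10⁻⁵ × 21.7 × 55,353,600 ≈ 13,429.1 × g
Target RCF = 13,429.1 + 8,400 = 21,829.1 × g
N² = 21,829.1 / (24.2606 × 10⁻⁵) = 89,977,577
N ≈ √89,977,577 ≈ 9,485.7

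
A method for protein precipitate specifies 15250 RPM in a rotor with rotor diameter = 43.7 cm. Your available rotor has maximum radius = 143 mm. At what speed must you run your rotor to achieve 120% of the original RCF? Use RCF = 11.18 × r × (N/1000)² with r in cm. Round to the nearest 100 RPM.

Original rotor: r = 43.7 / 2 = 21.85 cm
RCF = 11.18 × r × (N/1000)²
RCF_original = 11.18 × 21.85 × (15.25)² = 11.18 × 21.85 × 232.5625 ≈ 56,811.1 × g
Target RCF = 1.2 × 56,811.1 ≈ 68,173.3 × g
Your rotor: r = 143 mm = 14.3 cm
68,173.3 = 11.18 × 14.3 × (N/1000)²
(N/1000)² = 68,173.3 / 159.874 = 426.4189
N = 1000 × √426.4189 ≈ 20,649.9

≈ 20600 RPM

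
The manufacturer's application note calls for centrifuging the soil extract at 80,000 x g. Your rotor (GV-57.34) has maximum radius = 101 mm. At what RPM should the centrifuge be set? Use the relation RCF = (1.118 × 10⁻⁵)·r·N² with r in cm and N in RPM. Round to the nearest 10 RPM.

r = 101 mm = 10.1 cm
RCF = 1.118 × 10⁻⁵ × r × N²
80,000 = 1.118 × 10⁻⁵ × 10.1 × N²
N² = 80,000 / (11.2918 × 10⁻⁵) = 708,478,719
N ≈ √708,478,719 ≈ 26,617.3

26620 RPM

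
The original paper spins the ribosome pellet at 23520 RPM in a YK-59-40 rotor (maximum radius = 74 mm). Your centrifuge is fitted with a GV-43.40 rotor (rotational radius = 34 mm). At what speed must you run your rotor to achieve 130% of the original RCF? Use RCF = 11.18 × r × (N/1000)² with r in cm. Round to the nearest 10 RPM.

≈ 39560 RPM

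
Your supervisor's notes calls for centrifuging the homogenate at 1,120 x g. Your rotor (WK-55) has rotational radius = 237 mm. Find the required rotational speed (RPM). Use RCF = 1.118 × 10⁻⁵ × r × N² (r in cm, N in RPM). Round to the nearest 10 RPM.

2060 RPM

r = 237 mm = 23.7 cm
1,120 = 1.118 × 10⁻⁵ × 23.7 × N²
N² = 1,120 / (26.4966 × 10⁻⁵) = 4,226,957
N ≈ √4,226,957 ≈ 2,056.0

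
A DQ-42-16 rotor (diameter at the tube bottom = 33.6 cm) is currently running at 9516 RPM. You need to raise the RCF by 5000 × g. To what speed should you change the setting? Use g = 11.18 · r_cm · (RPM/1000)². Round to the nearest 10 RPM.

r = 33.6 / 2 = 16.8 cm
Current RCF = 11.18 × 16.8 × (9.516)² = 11.18 × 16.8 × 90.554256 ≈ 17,008.3 × g
Target RCF = 17,008.3 + 5,000 = 22,008.3 × g
(N/1000)² = 22,008.3 / 187.824 = 117.1751
N = 1000 × √117.1751 ≈ 10,824.7

10820 RPM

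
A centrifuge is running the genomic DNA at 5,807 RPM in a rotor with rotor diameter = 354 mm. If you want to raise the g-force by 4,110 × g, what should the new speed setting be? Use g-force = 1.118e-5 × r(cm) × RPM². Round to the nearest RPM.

≈ 7382 RPM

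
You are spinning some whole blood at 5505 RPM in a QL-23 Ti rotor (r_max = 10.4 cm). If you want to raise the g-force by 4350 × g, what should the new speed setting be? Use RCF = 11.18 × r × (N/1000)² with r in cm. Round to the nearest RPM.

N₂ ≈ 8229 RPM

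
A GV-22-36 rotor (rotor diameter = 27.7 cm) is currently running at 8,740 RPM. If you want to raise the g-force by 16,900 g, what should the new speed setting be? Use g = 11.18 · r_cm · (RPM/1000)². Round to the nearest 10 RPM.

13620 RPM

r = 27.7 / 2 = 13.85 cm
Current RCF = 11.18 × 13.85 × (8.74)² = 11.18 × 13.85 × 76.3876 ≈ 11,828.1 × g
Target RCF = 11,828.1 + 16,900 = 28,728.1 × g
(N/1000)² = 28,728.1 / 154.843 = 185.5305
N = 1000 × √185.5305 ≈ 13,621.0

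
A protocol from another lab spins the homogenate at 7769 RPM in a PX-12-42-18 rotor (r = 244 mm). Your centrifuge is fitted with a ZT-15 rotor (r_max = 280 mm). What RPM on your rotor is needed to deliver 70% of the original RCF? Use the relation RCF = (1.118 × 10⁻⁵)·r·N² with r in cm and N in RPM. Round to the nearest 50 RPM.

Original rotor: r = 244 mm = 24.4 cm
RCF_original = 1.118 × 10⁻⁵ × 24.4 × (7769)² = 1.118 × 10⁻⁵ × 24.4 × 60,357,361 ≈ 16,465 × g
Target RCF = 0.7 × 16,465 ≈ 11,525.5 × g
Your rotor: r = 280 mm = 28.0 cm
11,525.5 = 1.118 × 10⁻⁵ × 28 × N²
N² = 11,525.5 / (31.304 × 10⁻⁵) = 36,817,979
N ≈ √36,817,979 ≈ 6,067.8

6050 RPM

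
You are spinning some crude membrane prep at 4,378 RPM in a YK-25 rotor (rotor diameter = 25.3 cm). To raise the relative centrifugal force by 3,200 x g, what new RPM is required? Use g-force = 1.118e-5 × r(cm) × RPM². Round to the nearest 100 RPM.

≈ 6500 RPM

r = 25.3 / 2 = 12.65 cm
Current RCF = 1.118 × 10⁻⁵ × 12.65 × (4378)² = 1.118 × 10⁻⁵ × 12.65 × 19,166,884 ≈ 2,710.7 × g
Target RCF = 2,710.7 + 3,200 = 5,910.7 × g
N² = 5,910.7 / (14.1427 × 10⁻⁵) = 41,793,293
N ≈ √41,793,293 ≈ 6,464.8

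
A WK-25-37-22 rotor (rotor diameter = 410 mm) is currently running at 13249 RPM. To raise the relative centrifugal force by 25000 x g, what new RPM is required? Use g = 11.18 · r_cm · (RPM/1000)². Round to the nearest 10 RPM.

≈ 16870 RPM

r = 410 mm / 2 = 205 mm = 20.5 cm
Current RCF = 11.18 × 20.5 × (13.249)² = 11.18 × 20.5 × 175.536001 ≈ 40,231.1 × g
Target RCF = 40,231.1 + 25,000 = 65,231.1 × g
(N/1000)² = 65,231.1 / 229.19 = 284.6158
N = 1000 × √284.6158 ≈ 16,870.6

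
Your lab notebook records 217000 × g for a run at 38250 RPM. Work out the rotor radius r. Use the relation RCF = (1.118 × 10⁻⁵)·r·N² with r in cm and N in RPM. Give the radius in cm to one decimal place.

217000 = 1.118 × 10⁻⁵ × r × (38250)²
r = 217000 / (1.118 × 10⁻⁵ × 1,463,062,500) = 217000 / 16357.04 ≈ 13.266 cm

13.3 cm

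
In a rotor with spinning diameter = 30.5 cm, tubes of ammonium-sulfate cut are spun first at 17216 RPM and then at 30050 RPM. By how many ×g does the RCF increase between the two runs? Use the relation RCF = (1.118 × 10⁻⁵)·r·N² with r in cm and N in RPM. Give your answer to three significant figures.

103000 ×g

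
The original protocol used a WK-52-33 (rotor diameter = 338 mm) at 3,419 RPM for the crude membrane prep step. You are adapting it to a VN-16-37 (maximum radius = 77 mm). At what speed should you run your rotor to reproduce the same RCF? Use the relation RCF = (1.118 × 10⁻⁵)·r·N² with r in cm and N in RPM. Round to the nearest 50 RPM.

Original rotor: r = 338 mm / 2 = 169 mm = 16.9 cm
RCF_original = 1.118 × 10⁻⁵ × 16.9 × (3419)² = 1.118 × 10⁻⁵ × 16.9 × 11,689,561 ≈ 2,208.6 × g
Your rotor: r = 77 mm = 7.7 cm
2,208.6 = 1.118 × 10⁻⁵ × 7.7 × N²
N² = 2,208.6 / (8.6086 × 10⁻⁵) = 25,655,740
N ≈ √25,655,740 ≈ 5,065.1

≈ 5050 RPM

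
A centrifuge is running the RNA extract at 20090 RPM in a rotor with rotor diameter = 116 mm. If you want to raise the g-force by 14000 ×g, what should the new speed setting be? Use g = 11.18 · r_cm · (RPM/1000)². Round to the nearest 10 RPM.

24890 RPM

r = 116 mm / 2 = 58 mm = 5.8 cm
Current RCF = 11.18 × 5.8 × (20.09)² = 11.18 × 5.8 × 403.6081 ≈ 26,171.6 × g
Target RCF = 26,171.6 + 14,000 = 40,171.6 × g
(N/1000)² = 40,171.6 / 64.844 = 619.5114
N = 1000 × √619.5114 ≈ 24,890.0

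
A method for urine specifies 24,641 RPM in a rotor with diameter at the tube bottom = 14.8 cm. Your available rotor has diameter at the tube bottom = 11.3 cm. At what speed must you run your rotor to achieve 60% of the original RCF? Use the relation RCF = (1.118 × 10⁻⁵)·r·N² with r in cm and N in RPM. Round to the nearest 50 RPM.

21850 RPM

Original rotor: r = 14.8 / 2 = 7.4 cm
RCF_original = 1.118 × 10⁻⁵ × 7.4 × (24641)² = 1.118 × 10⁻⁵ × 7.4 × 607,178,881 ≈ 50,233.1 × g
Target RCF = 0.6 × 50,233.1 ≈ 30,139.9 × g
Your rotor: r = 11.3 / 2 = 5.65 cm
30,139.9 = 1.118 × 10⁻⁵ × 5.65 × N²
N² = 30,139.9 / (6.3167 × 10⁻⁵) = 477,146,295
N ≈ √477,146,295 ≈ 21,843.7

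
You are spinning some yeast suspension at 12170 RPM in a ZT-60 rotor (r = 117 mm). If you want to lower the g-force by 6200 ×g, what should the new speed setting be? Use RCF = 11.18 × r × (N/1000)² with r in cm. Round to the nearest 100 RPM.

N₂ ≈ 10000 RPM

r = 117 mm = 11.7 cm
Current RCF = 11.18 × 11.7 × (12.17)² = 11.18 × 11.7 × 148.1089 ≈ 19,373.5 × g
Target RCF = 19,373.5 − 6,200 = 13,173.5 × g
(N/1000)² = 13,173.5 / 130.806 = 100.7102
N = 1000 × √100.7102 ≈ 10,035.4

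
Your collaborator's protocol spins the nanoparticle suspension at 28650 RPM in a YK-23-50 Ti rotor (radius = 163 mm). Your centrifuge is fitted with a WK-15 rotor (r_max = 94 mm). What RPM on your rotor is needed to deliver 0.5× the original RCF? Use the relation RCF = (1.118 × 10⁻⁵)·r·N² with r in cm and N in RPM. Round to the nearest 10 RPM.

Original rotor: r = 163 mm = 16.3 cm
RCF_original = 1.118 × 10⁻⁵ × 16.3 × (28650)² = 1.118 × 10⁻⁵ × 16.3 × 820,822,500 ≈ 149,581.8 × g
Target RCF = 0.5 × 149,581.8 ≈ 74,790.9 × g
Your rotor: r = 94 mm = 9.4 cm
74,790.9 = 1.118 × 10⁻⁵ × 9.4 × N²
N² = 74,790.9 / (10.5092 × 10⁻⁵) = 711,670,727
N ≈ √711,670,727 ≈ 26,677.2

26680 RPM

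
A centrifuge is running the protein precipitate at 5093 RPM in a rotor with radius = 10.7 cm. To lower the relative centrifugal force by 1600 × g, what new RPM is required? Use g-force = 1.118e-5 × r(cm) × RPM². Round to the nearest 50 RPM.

3550 RPM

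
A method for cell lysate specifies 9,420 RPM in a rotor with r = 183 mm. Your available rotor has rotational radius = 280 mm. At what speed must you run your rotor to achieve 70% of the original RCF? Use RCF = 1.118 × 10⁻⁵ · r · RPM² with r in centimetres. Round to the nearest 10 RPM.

≈ 6370 RPM

Original rotor: r = 183 mm = 18.3 cm
RCF_original = 1.118 × 10⁻⁵ × 18.3 × (9420)² = 1.118 × 10⁻⁵ × 18.3 × 88,736,400 ≈ 18,154.9 × g
Target RCF = 0.7 × 18,154.9 ≈ 12,708.4 × g
Your rotor: r = 280 mm = 28.0 cm
12,708.4 = 1.118 × 10⁻⁵ × 28 × N²
N² = 12,708.4 / (31.304 × 10⁻⁵) = 40,596,729
N ≈ √40,596,729 ≈ 6,371.6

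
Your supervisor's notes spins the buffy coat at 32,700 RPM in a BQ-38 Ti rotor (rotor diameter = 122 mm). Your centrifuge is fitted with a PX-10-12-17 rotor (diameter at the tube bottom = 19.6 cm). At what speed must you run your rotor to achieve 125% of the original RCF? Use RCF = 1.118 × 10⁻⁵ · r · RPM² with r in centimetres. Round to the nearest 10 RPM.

28840 RPM

Original rotor: r = 122 mm / 2 = 61 mm = 6.1 cm
RCF = 1.118 × 10⁻⁵ × r × N²
RCF_original = 1.118 × 10⁻⁵ × 6.1 × (32700)² = 1.118 × 10⁻⁵ × 6.1 × 1,069,290,000 ≈ 72,923.4 × g
Target RCF = 1.25 × 72,923.4 ≈ 91,154.2 × g
Your rotor: r = 19.6 / 2 = 9.8 cm
91,154.2 = 1.118 × 10⁻⁵ × 9.8 × N²
N² = 91,154.2 / (10.9564 × 10⁻⁵) = 831,972,181
N ≈ √831,972,181 ≈ 28,843.9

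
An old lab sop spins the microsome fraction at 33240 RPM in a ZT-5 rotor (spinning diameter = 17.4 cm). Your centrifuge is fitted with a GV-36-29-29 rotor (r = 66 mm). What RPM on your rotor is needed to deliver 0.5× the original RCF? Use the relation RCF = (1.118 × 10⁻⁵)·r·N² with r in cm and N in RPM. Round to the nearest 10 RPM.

26990 RPM

Original rotor: r = 17.4 / 2 = 8.7 cm
RCF = 1.118 × 10⁻⁵ × r × N²
RCF_original = 1.118 × 10⁻⁵ × 8.7 × (33240)² = 1.118 × 10⁻⁵ × 8.7 × 1,104,897,600 ≈ 107,469 × g
Target RCF = 0.5 × 107,469 ≈ 53,734.5 × g
Your rotor: r = 66 mm = 6.6 cm
53,734.5 = 1.118 × 10⁻⁵ × 6.6 × N²
N² = 53,734.5 / (7.3788 × 10⁻⁵) = 728,228,167
N ≈ √728,228,167 ≈ 26,985.7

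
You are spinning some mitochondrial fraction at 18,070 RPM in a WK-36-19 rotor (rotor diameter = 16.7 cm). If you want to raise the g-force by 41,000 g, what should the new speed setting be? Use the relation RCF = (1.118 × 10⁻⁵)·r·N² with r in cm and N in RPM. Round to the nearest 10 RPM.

N₂ ≈ 27670 RPM

r = 16.7 / 2 = 8.35 cm
Current RCF = 1.118 × 10⁻⁵ × 8.35 × (18070)² = 1.118 × 10⁻⁵ × 8.35 × 326,524,900 ≈ 30,482.1 × g
Target RCF = 30,482.1 + 41,000 = 71,482.1 × g
N² = 71,482.1 / (9.3353 × 10⁻⁵) = 765,718,295
N ≈ √765,718,295 ≈ 27,671.6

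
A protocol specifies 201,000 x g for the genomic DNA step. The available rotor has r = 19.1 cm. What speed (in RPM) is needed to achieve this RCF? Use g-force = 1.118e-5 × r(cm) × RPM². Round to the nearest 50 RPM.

N ≈ 30700 RPM

201,000 = 1.118 × 10⁻⁵ × 19.1 × N²
N² = 201,000 / (21.3538 × 10⁻⁵) = 941,284,455
N ≈ √941,284,455 ≈ 30,680.4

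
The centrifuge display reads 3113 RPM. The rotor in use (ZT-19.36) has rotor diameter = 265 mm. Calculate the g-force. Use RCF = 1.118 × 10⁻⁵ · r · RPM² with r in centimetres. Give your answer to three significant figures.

r = 265 mm / 2 = 132.5 mm = 13.25 cm
RCF = 1.118 × 10⁻⁵ × 13.25 × (3113)² = 1.118 × 10⁻⁵ × 13.25 × 9,690,769 ≈ 1,435.5 × g

1440 ×g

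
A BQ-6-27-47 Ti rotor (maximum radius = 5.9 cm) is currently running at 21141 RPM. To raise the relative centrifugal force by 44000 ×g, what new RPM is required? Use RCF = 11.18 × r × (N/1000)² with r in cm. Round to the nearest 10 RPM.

Current RCF = 11.18 × 5.9 × (21.141)² = 11.18 × 5.9 × 446.941881 ≈ 29,481.2 × g
Target RCF = 29,481.2 + 44,000 = 73,481.2 × g
(N/1000)² = 73,481.2 / 65.962 = 1113.993
N = 1000 × √1113.993 ≈ 33,376.5

≈ 33380 RPM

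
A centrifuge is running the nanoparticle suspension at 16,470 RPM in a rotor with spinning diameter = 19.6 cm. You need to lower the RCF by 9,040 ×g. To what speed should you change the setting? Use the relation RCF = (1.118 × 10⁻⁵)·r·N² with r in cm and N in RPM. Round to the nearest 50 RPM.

≈ 13750 RPM

r = 19.6 / 2 = 9.8 cm
Current RCF = 1.118 × 10⁻⁵ × 9.8 × (16470)² = 1.118 × 10⁻⁵ × 9.8 × 271,260,900 ≈ 29,720.4 × g
Target RCF = 29,720.4 − 9,040 = 20,680.4 × g
N² = 20,680.4 / (10.9564 × 10⁻⁵) = 188,751,780
N ≈ √188,751,780 ≈ 13,738.7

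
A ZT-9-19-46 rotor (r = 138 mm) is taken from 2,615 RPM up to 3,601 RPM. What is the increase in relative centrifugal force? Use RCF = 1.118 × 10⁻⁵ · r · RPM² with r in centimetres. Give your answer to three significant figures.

r = 138 mm = 13.8 cm
RCF₁ = 1.118 × 10⁻⁵ × 13.8 × (2615)² = 1.118 × 10⁻⁵ × 13.8 × 6,838,225 ≈ 1,055 × g
RCF₂ = 1.118 × 10⁻⁵ × 13.8 × (3601)² = 1.118 × 10⁻⁵ × 13.8 × 12,967,201 ≈ 2,000.6 × g
Increase = 2,000.6 − 1,055 = 945.6

≈ 946 ×g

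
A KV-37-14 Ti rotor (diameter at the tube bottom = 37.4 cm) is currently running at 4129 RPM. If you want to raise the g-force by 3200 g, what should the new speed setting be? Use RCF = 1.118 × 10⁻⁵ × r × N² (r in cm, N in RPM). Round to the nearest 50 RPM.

≈ 5700 RPM

r = 37.4 / 2 = 18.7 cm
Current RCF = 1.118 × 10⁻⁵ × 18.7 × (4129)² = 1.118 × 10⁻⁵ × 18.7 × 17,048,641 ≈ 3,564.3 × g
Target RCF = 3,564.3 + 3,200 = 6,764.3 × g
N² = 6,764.3 / (20.9066 × 10⁻⁵) = 32,354,854
N ≈ √32,354,854 ≈ 5,688.1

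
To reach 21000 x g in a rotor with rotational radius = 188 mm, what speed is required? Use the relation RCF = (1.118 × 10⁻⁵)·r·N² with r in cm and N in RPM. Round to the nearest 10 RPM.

10000 RPM

r = 188 mm = 18.8 cm
RCF = 1.118 × 10⁻⁵ × r × N²
21,000 = 1.118 × 10⁻⁵ × 18.8 × N²
N² = 21,000 / (21.0184 × 10⁻⁵) = 99,912,458
N ≈ √99,912,458 ≈ 9,995.6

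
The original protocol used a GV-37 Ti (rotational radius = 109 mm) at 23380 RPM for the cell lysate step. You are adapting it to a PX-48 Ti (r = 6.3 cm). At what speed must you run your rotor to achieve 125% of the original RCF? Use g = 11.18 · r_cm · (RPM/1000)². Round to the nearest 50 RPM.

34400 RPM

Original rotor: r = 109 mm = 10.9 cm
RCF_original = 11.18 × 10.9 × (23.38)² = 11.18 × 10.9 × 546.6244 ≈ 66,612.7 × g
Target RCF = 1.25 × 66,612.7 ≈ 83,265.9 × g
83,265.9 = 11.18 × 6.3 × (N/1000)²
(N/1000)² = 83,265.9 / 70.434 = 1182.183
N = 1000 × √1182.183 ≈ 34,382.9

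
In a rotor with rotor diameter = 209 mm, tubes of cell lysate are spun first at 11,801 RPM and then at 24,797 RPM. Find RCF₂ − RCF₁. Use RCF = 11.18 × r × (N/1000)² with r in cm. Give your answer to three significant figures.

r = 209 mm / 2 = 104.5 mm = 10.45 cm
RCF₁ = 11.18 × 10.45 × (11.801)² = 11.18 × 10.45 × 139.263601 ≈ 16,270.3 × g
RCF₂ = 11.18 × 10.45 × (24.797)² = 11.18 × 10.45 × 614.891209 ≈ 71,838.4 × g
Increase = 71,838.4 − 16,270.3 = 55,568.1

≈ 55600 x g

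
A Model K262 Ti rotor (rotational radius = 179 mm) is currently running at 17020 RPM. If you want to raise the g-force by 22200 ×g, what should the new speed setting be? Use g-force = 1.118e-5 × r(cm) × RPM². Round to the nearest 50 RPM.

20000 RPM

r = 179 mm = 17.9 cm
Current RCF = 1.118 × 10⁻⁵ × 17.9 × (17020)² = 1.118 × 10⁻⁵ × 17.9 × 289,680,400 ≈ 57,971.4 × g
Target RCF = 57,971.4 + 22,200 = 80,171.4 × g
N² = 80,171.4 / (20.0122 × 10⁻⁵) = 400,612,626
N ≈ √400,612,626 ≈ 20,015.3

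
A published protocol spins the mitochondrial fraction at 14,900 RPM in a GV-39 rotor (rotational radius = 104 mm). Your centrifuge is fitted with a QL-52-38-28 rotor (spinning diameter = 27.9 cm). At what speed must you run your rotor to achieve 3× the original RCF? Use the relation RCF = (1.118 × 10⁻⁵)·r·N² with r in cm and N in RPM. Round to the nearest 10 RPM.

Original rotor: r = 104 mm = 10.4 cm
RCF = 1.118 × 10⁻⁵ × r × N²
RCF_original = 1.118 × 10⁻⁵ × 10.4 × (14900)² = 1.118 × 10⁻⁵ × 10.4 × 222,010,000 ≈ 25,813.5 × g
Target RCF = 3 × 25,813.5 ≈ 77,440.5 × g
Your rotor: r = 27.9 / 2 = 13.95 cm
77,440.5 = 1.118 × 10⁻⁵ × 13.95 × N²
N² = 77,440.5 / (15.5961 × 10⁻⁵) = 496,537,596
N ≈ √496,537,596 ≈ 22,283.1

22280 RPM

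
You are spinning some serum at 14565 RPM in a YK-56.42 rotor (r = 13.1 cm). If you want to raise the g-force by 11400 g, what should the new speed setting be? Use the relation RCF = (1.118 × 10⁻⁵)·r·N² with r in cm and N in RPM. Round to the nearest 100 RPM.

Current RCF = 1.118 × 10⁻⁵ × 13.1 × (14565)² = 1.118 × 10⁻⁵ × 13.1 × 212,139,225 ≈ 31,069.5 × g
Target RCF = 31,069.5 + 11,400 = 42,469.5 × g
N² = 42,469.5 / (14.6458 × 10⁻⁵) = 289,977,331
N ≈ √289,977,331 ≈ 17,028.7

≈ 17000 RPM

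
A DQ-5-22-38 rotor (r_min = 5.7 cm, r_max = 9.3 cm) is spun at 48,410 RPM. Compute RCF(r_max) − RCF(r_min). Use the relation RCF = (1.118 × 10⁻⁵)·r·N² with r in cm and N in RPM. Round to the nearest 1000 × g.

≈ 94000 × g

RCF_max = 1.118 × 10⁻⁵ × 9.3 × (48410)² = 1.118 × 10⁻⁵ × 9.3 × 2,343,528,100 ≈ 243,666 × g
RCF_min = 1.118 × 10⁻⁵ × 5.7 × (48410)² = 1.118 × 10⁻⁵ × 5.7 × 2,343,528,100 ≈ 149,343.7 × g
ΔRCF = 243,666 − 149,343.7 = 94,322.3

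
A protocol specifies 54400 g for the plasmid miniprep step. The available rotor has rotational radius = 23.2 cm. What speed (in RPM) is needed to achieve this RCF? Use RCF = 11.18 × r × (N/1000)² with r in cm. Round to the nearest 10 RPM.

N ≈ 14480 RPM

54,400 = 11.18 × 23.2 × (N/1000)²
(N/1000)² = 54,400 / 259.376 = 209.7341
N = 1000 × √209.7341 ≈ 14,482.2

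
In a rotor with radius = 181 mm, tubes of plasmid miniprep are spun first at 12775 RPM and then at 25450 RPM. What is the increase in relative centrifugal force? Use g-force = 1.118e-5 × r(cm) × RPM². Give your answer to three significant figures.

≈ 98000 x g

r = 181 mm = 18.1 cm
RCF₁ = 1.118 × 10⁻⁵ × 18.1 × (12775)² = 1.118 × 10⁻⁵ × 18.1 × 163,200,625 ≈ 33,025 × g
RCF₂ = 1.118 × 10⁻⁵ × 18.1 × (25450)² = 1.118 × 10⁻⁵ × 18.1 × 647,702,500 ≈ 131,067.8 × g
Increase = 131,067.8 − 33,025 = 98,042.8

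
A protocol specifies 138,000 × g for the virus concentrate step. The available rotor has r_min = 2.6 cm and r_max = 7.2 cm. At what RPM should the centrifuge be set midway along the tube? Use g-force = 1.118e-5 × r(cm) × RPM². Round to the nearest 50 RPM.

N ≈ 50200 RPM

r_avg = (2.6 + 7.2) / 2 = 4.9 cm
RCF = 1.118 × 10⁻⁵ × r × N²
138,000 = 1.118 × 10⁻⁵ × 4.9 × N²
N² = 138,000 / (5.4782 × 10⁻⁵) = 2,519,075,609
N ≈ √2,519,075,609 ≈ 50,190.4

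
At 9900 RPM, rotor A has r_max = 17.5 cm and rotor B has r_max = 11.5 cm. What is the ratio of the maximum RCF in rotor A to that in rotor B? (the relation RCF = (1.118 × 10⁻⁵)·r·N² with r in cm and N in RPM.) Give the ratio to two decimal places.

At fixed N, RCF ∝ r, so RCF_A/RCF_B = r_A/r_B = 17.5 / 11.5 = 1.5217.

1.52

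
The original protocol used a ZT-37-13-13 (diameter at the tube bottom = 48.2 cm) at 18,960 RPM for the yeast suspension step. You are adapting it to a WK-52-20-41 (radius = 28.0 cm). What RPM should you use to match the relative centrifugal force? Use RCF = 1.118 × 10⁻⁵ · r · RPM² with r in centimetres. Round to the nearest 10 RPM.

≈ 17590 RPM

Original rotor: r = 48.2 / 2 = 24.1 cm
RCF_original = 1.118 × 10⁻⁵ × 24.1 × (18960)² = 1.118 × 10⁻⁵ × 24.1 × 359,481,600 ≈ 96,858 × g
96,858 = 1.118 × 10⁻⁵ × 28 × N²
N² = 96,858 / (31.304 × 10⁻⁵) = 309,410,938
N ≈ √309,410,938 ≈ 17,590.1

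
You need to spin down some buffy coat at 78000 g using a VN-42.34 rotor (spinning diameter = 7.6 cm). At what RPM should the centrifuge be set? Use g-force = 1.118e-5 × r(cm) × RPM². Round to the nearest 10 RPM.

r = 7.6 / 2 = 3.8 cm
78,000 = 1.118 × 10⁻⁵ × 3.8 × N²
N² = 78,000 / (4.2484 × 10⁻⁵) = 1,835,985,312
N ≈ √1,835,985,312 ≈ 42,848.4

N ≈ 42850 RPM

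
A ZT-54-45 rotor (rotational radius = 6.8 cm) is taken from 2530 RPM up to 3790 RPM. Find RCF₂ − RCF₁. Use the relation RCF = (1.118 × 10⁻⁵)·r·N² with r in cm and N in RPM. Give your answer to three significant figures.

≈ 605 x g

RCF₁ = 1.118 × 10⁻⁵ × 6.8 × (2530)² = 1.118 × 10⁻⁵ × 6.8 × 6,400,900 ≈ 486.6 × g
RCF₂ = 1.118 × 10⁻⁵ × 6.8 × (3790)² = 1.118 × 10⁻⁵ × 6.8 × 14,364,100 ≈ 1,092 × g
Increase = 1,092 − 486.6 = 605.4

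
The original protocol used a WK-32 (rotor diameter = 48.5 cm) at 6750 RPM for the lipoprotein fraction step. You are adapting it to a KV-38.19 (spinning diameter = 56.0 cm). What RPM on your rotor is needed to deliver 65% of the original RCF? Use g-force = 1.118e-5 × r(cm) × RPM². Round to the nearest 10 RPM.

≈ 5060 RPM

Original rotor: r = 48.5 / 2 = 24.25 cm
RCF = 1.118 × 10⁻⁵ × r × N²
RCF_original = 1.118 × 10⁻⁵ × 24.25 × (6750)² = 1.118 × 10⁻⁵ × 24.25 × 45,562,500 ≈ 12,352.7 × g
Target RCF = 0.65 × 12,352.7 ≈ 8,029.3 × g
Your rotor: r = 56.0 / 2 = 28 cm
8,029.3 = 1.118 × 10⁻⁵ × 28 × N²
N² = 8,029.3 / (31.304 × 10⁻⁵) = 25,649,438
N ≈ √25,649,438 ≈ 5,064.5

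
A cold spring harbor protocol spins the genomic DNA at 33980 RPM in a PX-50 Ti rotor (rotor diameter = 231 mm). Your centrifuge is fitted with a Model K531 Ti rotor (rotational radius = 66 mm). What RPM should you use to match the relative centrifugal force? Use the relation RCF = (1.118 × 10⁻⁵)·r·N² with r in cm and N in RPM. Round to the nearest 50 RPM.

44950 RPM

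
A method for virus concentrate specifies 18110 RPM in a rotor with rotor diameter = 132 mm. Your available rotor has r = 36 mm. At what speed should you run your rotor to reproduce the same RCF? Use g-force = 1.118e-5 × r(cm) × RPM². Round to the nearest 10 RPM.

Original rotor: r = 132 mm / 2 = 66 mm = 6.6 cm
RCF_original = 1.118 × 10⁻⁵ × 6.6 × (18110)² = 1.118 × 10⁻⁵ × 6.6 × 327,972,100 ≈ 24,200.4 × g
Your rotor: r = 36 mm = 3.6 cm
24,200.4 = 1.118 × 10⁻⁵ × 3.6 × N²
N² = 24,200.4 / (4.0248 × 10⁻⁵) = 601,282,051
N ≈ √601,282,051 ≈ 24,521.1

≈ 24520 RPM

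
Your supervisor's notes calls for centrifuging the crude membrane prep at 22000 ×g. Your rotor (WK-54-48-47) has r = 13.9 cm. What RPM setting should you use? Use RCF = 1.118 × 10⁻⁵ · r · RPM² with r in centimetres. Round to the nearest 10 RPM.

11900 RPM

22,000 = 1.118 × 10⁻⁵ × 13.9 × N²
N² = 22,000 / (15.5402 × 10⁻⁵) = 141,568,320
N ≈ √141,568,320 ≈ 11,898.2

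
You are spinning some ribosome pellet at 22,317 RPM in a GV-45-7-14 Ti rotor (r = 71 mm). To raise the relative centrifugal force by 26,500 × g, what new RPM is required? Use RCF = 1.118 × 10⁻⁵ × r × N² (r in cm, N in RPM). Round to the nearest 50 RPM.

r = 71 mm = 7.1 cm
Current RCF = 1.118 × 10⁻⁵ × 7.1 × (22317)² = 1.118 × 10⁻⁵ × 7.1 × 498,048,489 ≈ 39,534.1 × g
Target RCF = 39,534.1 + 26,500 = 66,034.1 × g
N² = 66,034.1 / (7.9378 × 10⁻⁵) = 831,894,228
N ≈ √831,894,228 ≈ 28,842.6

≈ 28850 RPM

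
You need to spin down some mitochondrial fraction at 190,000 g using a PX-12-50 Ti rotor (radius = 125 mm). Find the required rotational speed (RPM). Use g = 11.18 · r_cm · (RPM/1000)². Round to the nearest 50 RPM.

36850 RPM

r = 125 mm = 12.5 cm
RCF = 11.18 × r × (N/1000)²
190,000 = 11.18 × 12.5 × (N/1000)²
(N/1000)² = 190,000 / 139.75 = 1359.571
N = 1000 × √1359.571 ≈ 36,872.4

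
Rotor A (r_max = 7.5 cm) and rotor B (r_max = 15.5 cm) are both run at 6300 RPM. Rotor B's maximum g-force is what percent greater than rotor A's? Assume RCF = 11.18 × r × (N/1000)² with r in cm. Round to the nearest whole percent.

At equal RPM, RCF scales linearly with r: ratio = 15.5 / 7.5 = 2.0667.
So rotor B delivers 106.7% more g-force.

107%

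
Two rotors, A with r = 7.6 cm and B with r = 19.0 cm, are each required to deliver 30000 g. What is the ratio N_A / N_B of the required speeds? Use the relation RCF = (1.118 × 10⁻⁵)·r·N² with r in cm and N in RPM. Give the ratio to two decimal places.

At fixed RCF, N ∝ 1/√r, so N_A/N_B = √(r_B/r_A) = √(19.0/7.6) = √2.500000 = 1.5811.

1.58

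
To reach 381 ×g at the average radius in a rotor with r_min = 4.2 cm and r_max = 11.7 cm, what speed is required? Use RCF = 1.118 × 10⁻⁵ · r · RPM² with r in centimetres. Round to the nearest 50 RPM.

2050 RPM

r_avg = (4.2 + 11.7) / 2 = 7.95 cm
381 = 1.118 × 10⁻⁵ × 7.95 × N²
N² = 381 / (8.8881 × 10⁻⁵) = 4,286,630
N ≈ √4,286,630 ≈ 2,070.4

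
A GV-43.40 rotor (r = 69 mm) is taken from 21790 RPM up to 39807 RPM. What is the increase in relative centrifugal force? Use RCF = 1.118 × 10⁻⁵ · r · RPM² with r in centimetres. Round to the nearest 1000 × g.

86000 × g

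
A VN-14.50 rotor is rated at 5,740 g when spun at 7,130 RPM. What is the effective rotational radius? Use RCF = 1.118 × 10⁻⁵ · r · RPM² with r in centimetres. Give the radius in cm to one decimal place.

10.1 cm

5740 = 1.118 × 10⁻⁵ × r × (7130)²
r = 5740 / (1.118 × 10⁻⁵ × 50,836,900) = 5740 / 568.3565 ≈ 10.099 cm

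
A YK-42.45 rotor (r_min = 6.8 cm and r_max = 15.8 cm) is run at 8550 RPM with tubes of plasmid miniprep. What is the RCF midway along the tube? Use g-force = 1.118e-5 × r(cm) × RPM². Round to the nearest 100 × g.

r_avg = (6.8 + 15.8) / 2 = 11.3 cm
RCF = 1.118 × 10⁻⁵ × 11.3 × (8550)² = 1.118 × 10⁻⁵ × 11.3 × 73,102,500 ≈ 9,235.3 × g

RCF ≈ 9200 x g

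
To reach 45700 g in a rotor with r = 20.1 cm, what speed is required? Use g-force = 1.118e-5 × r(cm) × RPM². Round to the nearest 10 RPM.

14260 RPM

RCF = 1.118 × 10⁻⁵ × r × N²
45,700 = 1.118 × 10⁻⁵ × 20.1 × N²
N² = 45,700 / (22.4718 × 10⁻⁵) = 203,365,996
N ≈ √203,365,996 ≈ 14,260.6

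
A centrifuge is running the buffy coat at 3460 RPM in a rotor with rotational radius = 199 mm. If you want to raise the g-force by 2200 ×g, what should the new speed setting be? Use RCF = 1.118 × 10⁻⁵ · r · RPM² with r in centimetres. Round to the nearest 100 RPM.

r = 199 mm = 19.9 cm
Current RCF = 1.118 × 10⁻⁵ × 19.9 × (3460)² = 1.118 × 10⁻⁵ × 19.9 × 11,971,600 ≈ 2,663.5 × g
Target RCF = 2,663.5 + 2,200 = 4,863.5 × g
N² = 4,863.5 / (22.2482 × 10⁻⁵) = 21,860,195
N ≈ √21,860,195 ≈ 4,675.5

4700 RPM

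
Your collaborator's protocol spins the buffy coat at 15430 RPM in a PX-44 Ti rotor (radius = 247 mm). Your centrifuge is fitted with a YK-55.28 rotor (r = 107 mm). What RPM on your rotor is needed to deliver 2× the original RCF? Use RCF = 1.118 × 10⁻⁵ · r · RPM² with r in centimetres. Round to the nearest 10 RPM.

Original rotor: r = 247 mm = 24.7 cm
RCF_original = 1.118 × 10⁻⁵ × 24.7 × (15430)² = 1.118 × 10⁻⁵ × 24.7 × 238,084,900 ≈ 65,746.2 × g
Target RCF = 2 × 65,746.2 ≈ 131,492.4 × g
Your rotor: r = 107 mm = 10.7 cm
131,492.4 = 1.118 × 10⁻⁵ × 10.7 × N²
N² = 131,492.4 / (11.9626 × 10⁻⁵) = 1,099,195,827
N ≈ √1,099,195,827 ≈ 33,154.1

≈ 33150 RPM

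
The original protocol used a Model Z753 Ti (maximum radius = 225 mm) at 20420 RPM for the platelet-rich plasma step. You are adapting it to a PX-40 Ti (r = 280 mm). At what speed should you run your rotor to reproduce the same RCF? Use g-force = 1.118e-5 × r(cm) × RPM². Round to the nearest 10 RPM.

Original rotor: r = 225 mm = 22.5 cm
RCF = 1.118 × 10⁻⁵ × r × N²
RCF_original = 1.118 × 10⁻⁵ × 22.5 × (20420)² = 1.118 × 10⁻⁵ × 22.5 × 416,976,400 ≈ 104,890.4 × g
Your rotor: r = 280 mm = 28.0 cm
104,890.4 = 1.118 × 10⁻⁵ × 28 × N²
N² = 104,890.4 / (31.304 × 10⁻⁵) = 335,070,279
N ≈ √335,070,279 ≈ 18,304.9

≈ 18300 RPM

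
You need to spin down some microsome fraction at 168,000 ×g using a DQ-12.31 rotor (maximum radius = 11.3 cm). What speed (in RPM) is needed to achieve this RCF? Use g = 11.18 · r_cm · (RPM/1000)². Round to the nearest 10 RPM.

N ≈ 36470 RPM

168,000 = 11.18 × 11.3 × (N/1000)²
(N/1000)² = 168,000 / 126.334 = 1329.808
N = 1000 × √1329.808 ≈ 36,466.5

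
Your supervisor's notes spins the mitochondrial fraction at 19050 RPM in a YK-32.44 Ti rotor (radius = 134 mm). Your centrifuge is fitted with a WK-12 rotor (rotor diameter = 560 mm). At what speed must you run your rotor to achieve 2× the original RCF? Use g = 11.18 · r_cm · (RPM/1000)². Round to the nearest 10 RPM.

18640 RPM

Original rotor: r = 134 mm = 13.4 cm
RCF_original = 11.18 × 13.4 × (19.05)² = 11.18 × 13.4 × 362.9025 ≈ 54,367.1 × g
Target RCF = 2 × 54,367.1 ≈ 108,734.2 × g
Your rotor: r = 560 mm / 2 = 280 mm = 28 cm
108,734.2 = 11.18 × 28 × (N/1000)²
(N/1000)² = 108,734.2 / 313.04 = 347.3492
N = 1000 × √347.3492 ≈ 18,637.3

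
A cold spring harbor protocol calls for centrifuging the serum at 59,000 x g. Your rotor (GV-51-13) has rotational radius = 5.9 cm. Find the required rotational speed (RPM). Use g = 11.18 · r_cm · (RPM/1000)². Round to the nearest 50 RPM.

≈ 29900 RPM

59,000 = 11.18 × 5.9 × (N/1000)²
(N/1000)² = 59,000 / 65.962 = 894.4544
N = 1000 × √894.4544 ≈ 29,907.4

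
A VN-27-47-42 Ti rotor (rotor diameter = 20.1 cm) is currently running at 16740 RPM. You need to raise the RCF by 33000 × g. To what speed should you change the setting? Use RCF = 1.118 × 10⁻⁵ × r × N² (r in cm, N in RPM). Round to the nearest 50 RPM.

r = 20.1 / 2 = 10.05 cm
Current RCF = 1.118 × 10⁻⁵ × 10.05 × (16740)² = 1.118 × 10⁻⁵ × 10.05 × 280,227,600 ≈ 31,486.1 × g
Target RCF = 31,486.1 + 33,000 = 64,486.1 × g
N² = 64,486.1 / (11.2359 × 10⁻⁵) = 573,929,102
N ≈ √573,929,102 ≈ 23,956.8

23950 RPM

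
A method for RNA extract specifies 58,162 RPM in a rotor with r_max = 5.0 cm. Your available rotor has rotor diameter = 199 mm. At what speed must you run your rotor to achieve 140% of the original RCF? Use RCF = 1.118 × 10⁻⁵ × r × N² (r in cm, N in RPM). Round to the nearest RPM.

RCF = 1.118 × 10⁻⁵ × r × N²
RCF_original = 1.118 × 10⁻⁵ × 5 × (58162)² = 1.118 × 10⁻⁵ × 5 × 3,382,818,244 ≈ 189,099.5 × g
Target RCF = 1.4 × 189,099.5 ≈ 264,739.3 × g
Your rotor: r = 199 mm / 2 = 99.5 mm = 9.95 cm
264,739.3 = 1.118 × 10⁻⁵ × 9.95 × N²
N² = 264,739.3 / (11.1241 × 10⁻⁵) = 2,379,871,630
N ≈ √2,379,871,630 ≈ 48,783.9

≈ 48784 RPM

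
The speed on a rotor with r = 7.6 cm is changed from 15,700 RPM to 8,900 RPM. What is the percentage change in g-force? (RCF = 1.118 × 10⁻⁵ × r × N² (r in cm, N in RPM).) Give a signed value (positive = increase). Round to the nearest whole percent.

RCF ∝ N², so the ratio is (8900/15700)² = (0.566879)² = 0.3214.
Change = 0.3214 − 1 = -0.6786 → -67.9%.

-68%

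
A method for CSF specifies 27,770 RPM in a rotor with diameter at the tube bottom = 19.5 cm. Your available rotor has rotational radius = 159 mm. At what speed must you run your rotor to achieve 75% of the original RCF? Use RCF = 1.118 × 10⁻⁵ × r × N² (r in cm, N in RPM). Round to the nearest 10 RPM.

Original rotor: r = 19.5 / 2 = 9.75 cm
RCF_original = 1.118 × 10⁻⁵ × 9.75 × (27770)² = 1.118 × 10⁻⁵ × 9.75 × 771,172,900 ≈ 84,061.7 × g
Target RCF = 0.75 × 84,061.7 ≈ 63,046.3 × g
Your rotor: r = 159 mm = 15.9 cm
63,046.3 = 1.118 × 10⁻⁵ × 15.9 × N²
N² = 63,046.3 / (17.7762 × 10⁻⁵) = 354,666,914
N ≈ √354,666,914 ≈ 18,832.6

18830 RPM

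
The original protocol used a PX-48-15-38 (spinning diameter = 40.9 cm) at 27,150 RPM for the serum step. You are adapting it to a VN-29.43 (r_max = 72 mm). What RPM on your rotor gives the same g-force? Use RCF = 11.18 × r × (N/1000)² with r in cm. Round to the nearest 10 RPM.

Original rotor: r = 40.9 / 2 = 20.45 cm
RCF_original = 11.18 × 20.45 × (27.15)² = 11.18 × 20.45 × 737.1225 ≈ 168,529.1 × g
Your rotor: r = 72 mm = 7.2 cm
168,529.1 = 11.18 × 7.2 × (N/1000)²
(N/1000)² = 168,529.1 / 80.496 = 2093.633
N = 1000 × √2093.633 ≈ 45,756.2

45760 RPM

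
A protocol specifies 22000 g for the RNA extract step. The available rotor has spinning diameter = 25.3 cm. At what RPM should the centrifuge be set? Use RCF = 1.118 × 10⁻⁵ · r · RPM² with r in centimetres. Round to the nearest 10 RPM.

r = 25.3 / 2 = 12.65 cm
22,000 = 1.118 × 10⁻⁵ × 12.65 × N²
N² = 22,000 / (14.1427 × 10⁻⁵) = 155,557,284
N ≈ √155,557,284 ≈ 12,472.3

N ≈ 12470 RPM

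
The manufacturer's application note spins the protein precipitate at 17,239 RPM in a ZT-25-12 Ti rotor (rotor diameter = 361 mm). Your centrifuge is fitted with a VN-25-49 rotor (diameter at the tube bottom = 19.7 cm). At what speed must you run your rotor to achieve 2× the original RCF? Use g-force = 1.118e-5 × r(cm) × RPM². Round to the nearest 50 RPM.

33000 RPM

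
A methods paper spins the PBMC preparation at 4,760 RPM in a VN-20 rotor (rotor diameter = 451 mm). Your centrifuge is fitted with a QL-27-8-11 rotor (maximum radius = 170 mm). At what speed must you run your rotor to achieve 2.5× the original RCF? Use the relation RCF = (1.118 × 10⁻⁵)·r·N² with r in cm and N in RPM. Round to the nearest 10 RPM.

≈ 8670 RPM

Original rotor: r = 451 mm / 2 = 225.5 mm = 22.55 cm
RCF_original = 1.118 × 10⁻⁵ × 22.55 × (4760)² = 1.118 × 10⁻⁵ × 22.55 × 22,657,600 ≈ 5,712.2 × g
Target RCF = 2.5 × 5,712.2 ≈ 14,280.5 × g
Your rotor: r = 170 mm = 17.0 cm
14,280.5 = 1.118 × 10⁻⁵ × 17 × N²
N² = 14,280.5 / (19.006 × 10⁻⁵) = 75,136,799
N ≈ √75,136,799 ≈ 8,668.1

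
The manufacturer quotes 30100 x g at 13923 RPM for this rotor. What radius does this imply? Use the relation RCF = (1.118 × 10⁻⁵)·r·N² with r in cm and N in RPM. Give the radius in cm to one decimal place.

RCF = 1.118 × 10⁻⁵ × r × N²
30100 = 1.118 × 10⁻⁵ × r × (13923)²
r = 30100 / (1.118 × 10⁻⁵ × 193,849,929) = 30100 / 2167.242 ≈ 13.889 cm

r ≈ 13.9 cm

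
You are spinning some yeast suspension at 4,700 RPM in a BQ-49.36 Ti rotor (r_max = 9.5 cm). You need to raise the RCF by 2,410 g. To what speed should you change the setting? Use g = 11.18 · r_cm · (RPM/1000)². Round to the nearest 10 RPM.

Current RCF = 11.18 × 9.5 × (4.7)² = 11.18 × 9.5 × 22.09 ≈ 2,346.2 × g
Target RCF = 2,346.2 + 2,410 = 4,756.2 × g
(N/1000)² = 4,756.2 / 106.21 = 44.78109
N = 1000 × √44.78109 ≈ 6,691.9

6690 RPM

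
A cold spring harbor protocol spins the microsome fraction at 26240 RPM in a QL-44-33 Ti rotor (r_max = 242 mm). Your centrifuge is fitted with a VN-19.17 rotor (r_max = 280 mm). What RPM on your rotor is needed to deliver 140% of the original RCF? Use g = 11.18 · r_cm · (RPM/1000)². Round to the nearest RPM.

≈ 28864 RPM

Original rotor: r = 242 mm = 24.2 cm
RCF_original = 11.18 × 24.2 × (26.24)² = 11.18 × 24.2 × 688.5376 ≈ 186,288 × g
Target RCF = 1.4 × 186,288 ≈ 260,803.2 × g
Your rotor: r = 280 mm = 28.0 cm
260,803.2 = 11.18 × 28 × (N/1000)²
(N/1000)² = 260,803.2 / 313.04 = 833.1306
N = 1000 × √833.1306 ≈ 28,864.0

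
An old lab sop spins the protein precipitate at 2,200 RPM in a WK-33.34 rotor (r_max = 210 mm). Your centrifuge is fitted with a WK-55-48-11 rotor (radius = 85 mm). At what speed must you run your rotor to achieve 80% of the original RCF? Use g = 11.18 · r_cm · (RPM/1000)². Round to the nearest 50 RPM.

Original rotor: r = 210 mm = 21.0 cm
RCF_original = 11.18 × 21 × (2.2)² = 11.18 × 21 × 4.84 ≈ 1,136.3 × g
Target RCF = 0.8 × 1,136.3 ≈ 909 × g
Your rotor: r = 85 mm = 8.5 cm
909 = 11.18 × 8.5 × (N/1000)²
(N/1000)² = 909 / 95.03 = 9.5654
N = 1000 × √9.5654 ≈ 3,092.8

≈ 3100 RPM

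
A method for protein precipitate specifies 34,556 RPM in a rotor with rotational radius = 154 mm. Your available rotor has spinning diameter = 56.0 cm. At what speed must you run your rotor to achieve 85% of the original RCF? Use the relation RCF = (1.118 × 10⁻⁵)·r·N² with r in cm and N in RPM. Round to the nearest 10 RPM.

Original rotor: r = 154 mm = 15.4 cm
RCF_original = 1.118 × 10⁻⁵ × 15.4 × (34556)² = 1.118 × 10⁻⁵ × 15.4 × 1,194,117,136 ≈ 205,593.5 × g
Target RCF = 0.85 × 205,593.5 ≈ 174,754.5 × g
Your rotor: r = 56.0 / 2 = 28 cm
174,754.5 = 1.118 × 10⁻⁵ × 28 × N²
N² = 174,754.5 / (31.304 × 10⁻⁵) = 558,249,744
N ≈ √558,249,744 ≈ 23,627.3

≈ 23630 RPM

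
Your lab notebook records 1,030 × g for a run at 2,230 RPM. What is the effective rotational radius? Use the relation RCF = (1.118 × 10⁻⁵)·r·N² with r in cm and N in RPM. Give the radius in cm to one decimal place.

r ≈ 18.5 cm

RCF = 1.118 × 10⁻⁵ × r × N²
1030 = 1.118 × 10⁻⁵ × r × (2230)²
r = 1030 / (1.118 × 10⁻⁵ × 4,972,900) = 1030 / 55.59702 ≈ 18.526 cm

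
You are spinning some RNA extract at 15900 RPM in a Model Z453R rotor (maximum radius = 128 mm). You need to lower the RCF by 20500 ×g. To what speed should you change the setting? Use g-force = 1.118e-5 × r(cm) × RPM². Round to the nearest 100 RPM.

r = 128 mm = 12.8 cm
Current RCF = 1.118 × 10⁻⁵ × 12.8 × (15900)² = 1.118 × 10⁻⁵ × 12.8 × 252,810,000 ≈ 36,178.1 × g
Target RCF = 36,178.1 − 20,500 = 15,678.1 × g
N² = 15,678.1 / (14.3104 × 10⁻⁵) = 109,557,385
N ≈ √109,557,385 ≈ 10,467.0

10500 RPM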